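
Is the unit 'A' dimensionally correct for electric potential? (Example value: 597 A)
No

electric potential has SI base units: kg * m^2 / (A * s^3)
A does NOT reduce to kg * m^2 / (A * s^3); a valid unit for electric potential would be e.g. V.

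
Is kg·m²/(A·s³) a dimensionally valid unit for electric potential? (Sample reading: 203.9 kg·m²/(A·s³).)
Yes

electric potential has SI base units: kg * m^2 / (A * s^3)
kg·m²/(A·s³) reduces to the same SI base units, so it is a valid unit for electric potential.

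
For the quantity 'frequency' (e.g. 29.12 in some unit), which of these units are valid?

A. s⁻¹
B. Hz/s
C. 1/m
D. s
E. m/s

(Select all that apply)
A

frequency has SI base units: 1 / s

Checking each option against 1 / s:
  A. s⁻¹: ✓ matches
  B. Hz/s: ✗ does not match
  C. 1/m: ✗ does not match
  D. s: ✗ does not match
  E. m/s: ✗ does not match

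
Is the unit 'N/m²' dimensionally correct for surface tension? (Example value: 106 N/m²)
No

surface tension has SI base units: kg / s^2
N/m² does NOT reduce to kg / s^2; a valid unit for surface tension would be e.g. N/m.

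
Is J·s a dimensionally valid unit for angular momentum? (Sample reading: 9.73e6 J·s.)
Yes

angular momentum has SI base units: kg * m^2 / s
J·s reduces to the same SI base units, so it is a valid unit for angular momentum.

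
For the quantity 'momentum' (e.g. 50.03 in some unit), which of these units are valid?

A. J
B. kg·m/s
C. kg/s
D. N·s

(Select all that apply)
B, D

momentum has SI base units: kg * m / s

Checking each option against kg * m / s:
  A. J: ✗ does not match
  B. kg·m/s: ✓ matches
  C. kg/s: ✗ does not match
  D. N·s: ✓ matches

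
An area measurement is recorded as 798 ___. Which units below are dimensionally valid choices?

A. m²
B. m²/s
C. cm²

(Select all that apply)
A, C

area has SI base units: m^2

Checking each option against m^2:
  A. m²: ✓ matches
  B. m²/s: ✗ does not match
  C. cm²: ✓ matches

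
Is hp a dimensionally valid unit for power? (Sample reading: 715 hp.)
Yes

power has SI base units: kg * m^2 / s^3
hp reduces to the same SI base units, so it is a valid unit for power.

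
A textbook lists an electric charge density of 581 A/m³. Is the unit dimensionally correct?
No

electric charge density has SI base units: A * s / m^3
A/m³ does NOT reduce to A * s / m^3; a valid unit for electric charge density would be e.g. C/m³.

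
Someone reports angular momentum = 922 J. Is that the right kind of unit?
No

angular momentum has SI base units: kg * m^2 / s
J does NOT reduce to kg * m^2 / s; a valid unit for angular momentum would be e.g. kg·m²/s.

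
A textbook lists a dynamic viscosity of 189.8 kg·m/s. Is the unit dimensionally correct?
No

dynamic viscosity has SI base units: kg / (m * s)
kg·m/s does NOT reduce to kg / (m * s); a valid unit for dynamic viscosity would be e.g. Pa·s.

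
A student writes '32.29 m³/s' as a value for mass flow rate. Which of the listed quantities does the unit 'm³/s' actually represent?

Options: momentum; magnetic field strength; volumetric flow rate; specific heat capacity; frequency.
volumetric flow rate

mass flow rate should have units dimensionally equivalent to kg / s (e.g. kg/s).
The given unit 'm³/s' reduces to m^3 / s. Of the listed options, that is the dimensionality of volumetric flow rate.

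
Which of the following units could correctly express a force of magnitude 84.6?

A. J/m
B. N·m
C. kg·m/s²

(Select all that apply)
A, C

force has SI base units: kg * m / s^2

Checking each option against kg * m / s^2:
  A. J/m: ✓ matches
  B. N·m: ✗ does not match
  C. kg·m/s²: ✓ matches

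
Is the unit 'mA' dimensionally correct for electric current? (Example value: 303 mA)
Yes

electric current has SI base units: A
mA reduces to the same SI base units, so it is a valid unit for electric current.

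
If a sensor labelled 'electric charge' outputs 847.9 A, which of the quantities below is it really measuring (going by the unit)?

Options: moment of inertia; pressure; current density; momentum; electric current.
electric current

electric charge should have units dimensionally equivalent to A * s (e.g. C).
The given unit 'A' reduces to A. Of the listed options, that is the dimensionality of electric current.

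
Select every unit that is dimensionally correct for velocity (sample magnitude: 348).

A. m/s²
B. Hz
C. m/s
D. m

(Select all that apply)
C

velocity has SI base units: m / s

Checking each option against m / s:
  A. m/s²: ✗ does not match
  B. Hz: ✗ does not match
  C. m/s: ✓ matches
  D. m: ✗ does not match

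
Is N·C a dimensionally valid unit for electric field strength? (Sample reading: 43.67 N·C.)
No

electric field strength has SI base units: kg * m / (A * s^3)
N·C does NOT reduce to kg * m / (A * s^3); a valid unit for electric field strength would be e.g. V/m.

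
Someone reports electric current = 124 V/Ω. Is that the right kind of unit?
Yes

electric current has SI base units: A
V/Ω reduces to the same SI base units, so it is a valid unit for electric current.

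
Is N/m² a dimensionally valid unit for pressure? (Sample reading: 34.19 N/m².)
Yes

pressure has SI base units: kg / (m * s^2)
N/m² reduces to the same SI base units, so it is a valid unit for pressure.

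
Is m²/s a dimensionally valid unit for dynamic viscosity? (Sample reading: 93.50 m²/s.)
No

dynamic viscosity has SI base units: kg / (m * s)
m²/s does NOT reduce to kg / (m * s); a valid unit for dynamic viscosity would be e.g. Pa·s.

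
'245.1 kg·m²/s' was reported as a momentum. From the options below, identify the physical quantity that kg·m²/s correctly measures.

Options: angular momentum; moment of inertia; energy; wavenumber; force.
angular momentum

momentum should have units dimensionally equivalent to kg * m / s (e.g. kg·m/s).
The given unit 'kg·m²/s' reduces to kg * m^2 / s. Of the listed options, that is the dimensionality of angular momentum.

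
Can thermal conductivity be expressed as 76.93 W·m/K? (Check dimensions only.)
No

thermal conductivity has SI base units: kg * m / (s^3 * K)
W·m/K does NOT reduce to kg * m / (s^3 * K); a valid unit for thermal conductivity would be e.g. W/(m·K).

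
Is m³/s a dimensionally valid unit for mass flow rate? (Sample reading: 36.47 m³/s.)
No

mass flow rate has SI base units: kg / s
m³/s does NOT reduce to kg / s; a valid unit for mass flow rate would be e.g. kg/s.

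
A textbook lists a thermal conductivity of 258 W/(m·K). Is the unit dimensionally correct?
Yes

thermal conductivity has SI base units: kg * m / (s^3 * K)
W/(m·K) reduces to the same SI base units, so it is a valid unit for thermal conductivity.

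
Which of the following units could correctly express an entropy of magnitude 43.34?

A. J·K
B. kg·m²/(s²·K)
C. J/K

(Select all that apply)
B, C

entropy has SI base units: kg * m^2 / (s^2 * K)

Checking each option against kg * m^2 / (s^2 * K):
  A. J·K: ✗ does not match
  B. kg·m²/(s²·K): ✓ matches
  C. J/K: ✓ matches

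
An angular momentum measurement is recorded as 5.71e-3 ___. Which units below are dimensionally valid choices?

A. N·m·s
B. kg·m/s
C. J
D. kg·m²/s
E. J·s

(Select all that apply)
A, D, E

angular momentum has SI base units: kg * m^2 / s

Checking each option against kg * m^2 / s:
  A. N·m·s: ✓ matches
  B. kg·m/s: ✗ does not match
  C. J: ✗ does not match
  D. kg·m²/s: ✓ matches
  E. J·s: ✓ matches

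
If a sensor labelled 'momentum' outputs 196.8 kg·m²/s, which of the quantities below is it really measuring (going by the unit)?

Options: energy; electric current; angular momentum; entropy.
angular momentum

momentum should have units dimensionally equivalent to kg * m / s (e.g. kg·m/s).
The given unit 'kg·m²/s' reduces to kg * m^2 / s. Of the listed options, that is the dimensionality of angular momentum.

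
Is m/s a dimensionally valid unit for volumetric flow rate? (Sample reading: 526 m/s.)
No

volumetric flow rate has SI base units: m^3 / s
m/s does NOT reduce to m^3 / s; a valid unit for volumetric flow rate would be e.g. m³/s.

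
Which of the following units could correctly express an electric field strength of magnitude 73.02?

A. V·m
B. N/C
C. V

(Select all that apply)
B

electric field strength has SI base units: kg * m / (A * s^3)

Checking each option against kg * m / (A * s^3):
  A. V·m: ✗ does not match
  B. N/C: ✓ matches
  C. V: ✗ does not match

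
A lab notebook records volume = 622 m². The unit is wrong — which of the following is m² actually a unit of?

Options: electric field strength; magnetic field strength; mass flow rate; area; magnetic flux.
area

volume should have units dimensionally equivalent to m^3 (e.g. m³).
The given unit 'm²' reduces to m^2. Of the listed options, that is the dimensionality of area.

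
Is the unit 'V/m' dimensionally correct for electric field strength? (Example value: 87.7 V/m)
Yes

electric field strength has SI base units: kg * m / (A * s^3)
V/m reduces to the same SI base units, so it is a valid unit for electric field strength.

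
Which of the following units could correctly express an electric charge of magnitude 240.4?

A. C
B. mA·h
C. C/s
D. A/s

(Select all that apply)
A, B

electric charge has SI base units: A * s

Checking each option against A * s:
  A. C: ✓ matches
  B. mA·h: ✓ matches
  C. C/s: ✗ does not match
  D. A/s: ✗ does not match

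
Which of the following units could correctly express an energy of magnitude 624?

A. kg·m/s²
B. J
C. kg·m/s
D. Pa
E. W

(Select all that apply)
B

energy has SI base units: kg * m^2 / s^2

Checking each option against kg * m^2 / s^2:
  A. kg·m/s²: ✗ does not match
  B. J: ✓ matches
  C. kg·m/s: ✗ does not match
  D. Pa: ✗ does not match
  E. W: ✗ does not match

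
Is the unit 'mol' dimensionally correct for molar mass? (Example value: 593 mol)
No

molar mass has SI base units: kg / mol
mol does NOT reduce to kg / mol; a valid unit for molar mass would be e.g. kg/mol.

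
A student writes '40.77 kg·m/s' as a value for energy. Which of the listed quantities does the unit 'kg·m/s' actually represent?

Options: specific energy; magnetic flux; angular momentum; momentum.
momentum

energy should have units dimensionally equivalent to kg * m^2 / s^2 (e.g. J).
The given unit 'kg·m/s' reduces to kg * m / s. Of the listed options, that is the dimensionality of momentum.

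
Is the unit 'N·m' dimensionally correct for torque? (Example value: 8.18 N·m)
Yes

torque has SI base units: kg * m^2 / s^2
N·m reduces to the same SI base units, so it is a valid unit for torque.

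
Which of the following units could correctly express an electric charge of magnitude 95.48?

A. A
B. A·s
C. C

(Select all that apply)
B, C

electric charge has SI base units: A * s

Checking each option against A * s:
  A. A: ✗ does not match
  B. A·s: ✓ matches
  C. C: ✓ matches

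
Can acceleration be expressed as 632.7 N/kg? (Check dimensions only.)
Yes

acceleration has SI base units: m / s^2
N/kg reduces to the same SI base units, so it is a valid unit for acceleration.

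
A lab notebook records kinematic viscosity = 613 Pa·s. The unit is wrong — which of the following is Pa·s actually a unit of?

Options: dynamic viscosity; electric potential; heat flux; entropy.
dynamic viscosity

kinematic viscosity should have units dimensionally equivalent to m^2 / s (e.g. m²/s).
The given unit 'Pa·s' reduces to kg / (m * s). Of the listed options, that is the dimensionality of dynamic viscosity.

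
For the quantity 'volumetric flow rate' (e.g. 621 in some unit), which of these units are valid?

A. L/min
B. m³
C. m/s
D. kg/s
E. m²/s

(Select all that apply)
A

volumetric flow rate has SI base units: m^3 / s

Checking each option against m^3 / s:
  A. L/min: ✓ matches
  B. m³: ✗ does not match
  C. m/s: ✗ does not match
  D. kg/s: ✗ does not match
  E. m²/s: ✗ does not match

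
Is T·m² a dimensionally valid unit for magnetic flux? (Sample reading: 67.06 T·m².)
Yes

magnetic flux has SI base units: kg * m^2 / (A * s^2)
T·m² reduces to the same SI base units, so it is a valid unit for magnetic flux.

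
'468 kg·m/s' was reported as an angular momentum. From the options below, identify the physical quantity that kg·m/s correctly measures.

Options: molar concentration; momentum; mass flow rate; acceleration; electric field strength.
momentum

angular momentum should have units dimensionally equivalent to kg * m^2 / s (e.g. kg·m²/s).
The given unit 'kg·m/s' reduces to kg * m / s. Of the listed options, that is the dimensionality of momentum.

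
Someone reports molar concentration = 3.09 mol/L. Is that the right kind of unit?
Yes

molar concentration has SI base units: mol / m^3
mol/L reduces to the same SI base units, so it is a valid unit for molar concentration.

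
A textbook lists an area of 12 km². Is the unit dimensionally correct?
Yes

area has SI base units: m^2
km² reduces to the same SI base units, so it is a valid unit for area.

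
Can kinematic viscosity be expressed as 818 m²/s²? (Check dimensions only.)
No

kinematic viscosity has SI base units: m^2 / s
m²/s² does NOT reduce to m^2 / s; a valid unit for kinematic viscosity would be e.g. m²/s.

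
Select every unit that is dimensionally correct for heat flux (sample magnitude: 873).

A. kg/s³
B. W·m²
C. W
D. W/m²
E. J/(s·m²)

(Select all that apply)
A, D, E

heat flux has SI base units: kg / s^3

Checking each option against kg / s^3:
  A. kg/s³: ✓ matches
  B. W·m²: ✗ does not match
  C. W: ✗ does not match
  D. W/m²: ✓ matches
  E. J/(s·m²): ✓ matches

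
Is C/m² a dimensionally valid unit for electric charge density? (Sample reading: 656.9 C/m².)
No

electric charge density has SI base units: A * s / m^3
C/m² does NOT reduce to A * s / m^3; a valid unit for electric charge density would be e.g. C/m³.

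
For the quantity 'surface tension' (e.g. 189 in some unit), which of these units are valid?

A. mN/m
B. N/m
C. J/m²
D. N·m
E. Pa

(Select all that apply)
A, B, C

surface tension has SI base units: kg / s^2

Checking each option against kg / s^2:
  A. mN/m: ✓ matches
  B. N/m: ✓ matches
  C. J/m²: ✓ matches
  D. N·m: ✗ does not match
  E. Pa: ✗ does not match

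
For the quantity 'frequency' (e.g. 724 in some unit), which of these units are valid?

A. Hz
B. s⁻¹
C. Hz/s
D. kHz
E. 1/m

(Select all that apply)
A, B, D

frequency has SI base units: 1 / s

Checking each option against 1 / s:
  A. Hz: ✓ matches
  B. s⁻¹: ✓ matches
  C. Hz/s: ✗ does not match
  D. kHz: ✓ matches
  E. 1/m: ✗ does not match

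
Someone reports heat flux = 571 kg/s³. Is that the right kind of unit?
Yes

heat flux has SI base units: kg / s^3
kg/s³ reduces to the same SI base units, so it is a valid unit for heat flux.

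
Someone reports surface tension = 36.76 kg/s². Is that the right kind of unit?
Yes

surface tension has SI base units: kg / s^2
kg/s² reduces to the same SI base units, so it is a valid unit for surface tension.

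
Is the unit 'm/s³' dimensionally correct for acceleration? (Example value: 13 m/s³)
No

acceleration has SI base units: m / s^2
m/s³ does NOT reduce to m / s^2; a valid unit for acceleration would be e.g. m/s².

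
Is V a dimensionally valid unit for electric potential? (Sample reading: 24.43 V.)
Yes

electric potential has SI base units: kg * m^2 / (A * s^3)
V reduces to the same SI base units, so it is a valid unit for electric potential.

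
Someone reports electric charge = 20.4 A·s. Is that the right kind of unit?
Yes

electric charge has SI base units: A * s
A·s reduces to the same SI base units, so it is a valid unit for electric charge.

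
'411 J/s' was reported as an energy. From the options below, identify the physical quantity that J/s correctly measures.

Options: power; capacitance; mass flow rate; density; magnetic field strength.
power

energy should have units dimensionally equivalent to kg * m^2 / s^2 (e.g. J).
The given unit 'J/s' reduces to kg * m^2 / s^3. Of the listed options, that is the dimensionality of power.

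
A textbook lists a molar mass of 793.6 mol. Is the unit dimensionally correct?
No

molar mass has SI base units: kg / mol
mol does NOT reduce to kg / mol; a valid unit for molar mass would be e.g. kg/mol.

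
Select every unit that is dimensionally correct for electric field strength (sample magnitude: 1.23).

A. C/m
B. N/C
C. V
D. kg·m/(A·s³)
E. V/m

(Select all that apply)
B, D, E

electric field strength has SI base units: kg * m / (A * s^3)

Checking each option against kg * m / (A * s^3):
  A. C/m: ✗ does not match
  B. N/C: ✓ matches
  C. V: ✗ does not match
  D. kg·m/(A·s³): ✓ matches
  E. V/m: ✓ matches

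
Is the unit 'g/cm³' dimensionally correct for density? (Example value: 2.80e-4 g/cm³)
Yes

density has SI base units: kg / m^3
g/cm³ reduces to the same SI base units, so it is a valid unit for density.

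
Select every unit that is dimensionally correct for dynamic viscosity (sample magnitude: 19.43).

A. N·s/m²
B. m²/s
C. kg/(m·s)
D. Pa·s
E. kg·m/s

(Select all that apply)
A, C, D

dynamic viscosity has SI base units: kg / (m * s)

Checking each option against kg / (m * s):
  A. N·s/m²: ✓ matches
  B. m²/s: ✗ does not match
  C. kg/(m·s): ✓ matches
  D. Pa·s: ✓ matches
  E. kg·m/s: ✗ does not match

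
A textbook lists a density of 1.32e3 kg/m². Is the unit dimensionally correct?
No

density has SI base units: kg / m^3
kg/m² does NOT reduce to kg / m^3; a valid unit for density would be e.g. kg/m³.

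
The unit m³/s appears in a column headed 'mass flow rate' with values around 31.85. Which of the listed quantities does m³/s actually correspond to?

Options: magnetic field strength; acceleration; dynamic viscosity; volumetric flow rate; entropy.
volumetric flow rate

mass flow rate should have units dimensionally equivalent to kg / s (e.g. kg/s).
The given unit 'm³/s' reduces to m^3 / s. Of the listed options, that is the dimensionality of volumetric flow rate.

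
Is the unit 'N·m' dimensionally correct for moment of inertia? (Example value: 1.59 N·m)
No

moment of inertia has SI base units: kg * m^2
N·m does NOT reduce to kg * m^2; a valid unit for moment of inertia would be e.g. kg·m².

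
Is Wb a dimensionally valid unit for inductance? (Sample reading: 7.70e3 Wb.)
No

inductance has SI base units: kg * m^2 / (A^2 * s^2)
Wb does NOT reduce to kg * m^2 / (A^2 * s^2); a valid unit for inductance would be e.g. H.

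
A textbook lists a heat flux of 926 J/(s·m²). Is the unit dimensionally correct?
Yes

heat flux has SI base units: kg / s^3
J/(s·m²) reduces to the same SI base units, so it is a valid unit for heat flux.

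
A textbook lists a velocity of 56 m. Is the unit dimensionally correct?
No

velocity has SI base units: m / s
m does NOT reduce to m / s; a valid unit for velocity would be e.g. m/s.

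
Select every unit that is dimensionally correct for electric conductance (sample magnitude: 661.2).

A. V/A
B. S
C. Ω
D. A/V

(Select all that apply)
B, D

electric conductance has SI base units: A^2 * s^3 / (kg * m^2)

Checking each option against A^2 * s^3 / (kg * m^2):
  A. V/A: ✗ does not match
  B. S: ✓ matches
  C. Ω: ✗ does not match
  D. A/V: ✓ matches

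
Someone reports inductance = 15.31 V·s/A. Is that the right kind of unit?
Yes

inductance has SI base units: kg * m^2 / (A^2 * s^2)
V·s/A reduces to the same SI base units, so it is a valid unit for inductance.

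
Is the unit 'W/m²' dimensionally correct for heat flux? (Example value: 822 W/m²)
Yes

heat flux has SI base units: kg / s^3
W/m² reduces to the same SI base units, so it is a valid unit for heat flux.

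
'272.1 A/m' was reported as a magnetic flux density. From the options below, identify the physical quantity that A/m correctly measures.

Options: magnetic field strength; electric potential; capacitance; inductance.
magnetic field strength

magnetic flux density should have units dimensionally equivalent to kg / (A * s^2) (e.g. T).
The given unit 'A/m' reduces to A / m. Of the listed options, that is the dimensionality of magnetic field strength.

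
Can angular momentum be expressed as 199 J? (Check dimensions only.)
No

angular momentum has SI base units: kg * m^2 / s
J does NOT reduce to kg * m^2 / s; a valid unit for angular momentum would be e.g. kg·m²/s.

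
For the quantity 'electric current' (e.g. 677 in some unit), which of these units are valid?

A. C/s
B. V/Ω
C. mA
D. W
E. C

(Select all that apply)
A, B, C

electric current has SI base units: A

Checking each option against A:
  A. C/s: ✓ matches
  B. V/Ω: ✓ matches
  C. mA: ✓ matches
  D. W: ✗ does not match
  E. C: ✗ does not match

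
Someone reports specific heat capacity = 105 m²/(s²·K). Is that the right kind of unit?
Yes

specific heat capacity has SI base units: m^2 / (s^2 * K)
m²/(s²·K) reduces to the same SI base units, so it is a valid unit for specific heat capacity.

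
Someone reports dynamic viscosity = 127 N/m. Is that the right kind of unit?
No

dynamic viscosity has SI base units: kg / (m * s)
N/m does NOT reduce to kg / (m * s); a valid unit for dynamic viscosity would be e.g. Pa·s.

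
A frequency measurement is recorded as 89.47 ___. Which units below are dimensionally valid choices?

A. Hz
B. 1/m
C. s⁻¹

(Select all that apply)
A, C

frequency has SI base units: 1 / s

Checking each option against 1 / s:
  A. Hz: ✓ matches
  B. 1/m: ✗ does not match
  C. s⁻¹: ✓ matches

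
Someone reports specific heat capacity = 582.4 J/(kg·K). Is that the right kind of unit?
Yes

specific heat capacity has SI base units: m^2 / (s^2 * K)
J/(kg·K) reduces to the same SI base units, so it is a valid unit for specific heat capacity.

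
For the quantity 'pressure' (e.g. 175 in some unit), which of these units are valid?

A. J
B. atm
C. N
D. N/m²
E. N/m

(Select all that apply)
B, D

pressure has SI base units: kg / (m * s^2)

Checking each option against kg / (m * s^2):
  A. J: ✗ does not match
  B. atm: ✓ matches
  C. N: ✗ does not match
  D. N/m²: ✓ matches
  E. N/m: ✗ does not match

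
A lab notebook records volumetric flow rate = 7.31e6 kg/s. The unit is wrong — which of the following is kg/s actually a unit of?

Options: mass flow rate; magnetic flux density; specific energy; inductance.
mass flow rate

volumetric flow rate should have units dimensionally equivalent to m^3 / s (e.g. m³/s).
The given unit 'kg/s' reduces to kg / s. Of the listed options, that is the dimensionality of mass flow rate.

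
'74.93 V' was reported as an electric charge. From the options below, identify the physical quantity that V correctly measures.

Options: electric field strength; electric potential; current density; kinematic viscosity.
electric potential

electric charge should have units dimensionally equivalent to A * s (e.g. C).
The given unit 'V' reduces to kg * m^2 / (A * s^3). Of the listed options, that is the dimensionality of electric potential.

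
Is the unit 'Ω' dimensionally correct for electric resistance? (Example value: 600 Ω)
Yes

electric resistance has SI base units: kg * m^2 / (A^2 * s^3)
Ω reduces to the same SI base units, so it is a valid unit for electric resistance.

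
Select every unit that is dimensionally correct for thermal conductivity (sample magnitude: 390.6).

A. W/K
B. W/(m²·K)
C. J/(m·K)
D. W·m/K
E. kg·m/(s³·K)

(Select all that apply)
E

thermal conductivity has SI base units: kg * m / (s^3 * K)

Checking each option against kg * m / (s^3 * K):
  A. W/K: ✗ does not match
  B. W/(m²·K): ✗ does not match
  C. J/(m·K): ✗ does not match
  D. W·m/K: ✗ does not match
  E. kg·m/(s³·K): ✓ matches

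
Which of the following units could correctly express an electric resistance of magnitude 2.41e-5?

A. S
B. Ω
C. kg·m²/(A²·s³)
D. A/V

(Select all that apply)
B, C

electric resistance has SI base units: kg * m^2 / (A^2 * s^3)

Checking each option against kg * m^2 / (A^2 * s^3):
  A. S: ✗ does not match
  B. Ω: ✓ matches
  C. kg·m²/(A²·s³): ✓ matches
  D. A/V: ✗ does not match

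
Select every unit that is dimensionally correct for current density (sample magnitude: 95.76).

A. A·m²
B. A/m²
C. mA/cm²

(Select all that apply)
B, C

current density has SI base units: A / m^2

Checking each option against A / m^2:
  A. A·m²: ✗ does not match
  B. A/m²: ✓ matches
  C. mA/cm²: ✓ matches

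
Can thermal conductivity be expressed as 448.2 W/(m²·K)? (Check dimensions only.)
No

thermal conductivity has SI base units: kg * m / (s^3 * K)
W/(m²·K) does NOT reduce to kg * m / (s^3 * K); a valid unit for thermal conductivity would be e.g. W/(m·K).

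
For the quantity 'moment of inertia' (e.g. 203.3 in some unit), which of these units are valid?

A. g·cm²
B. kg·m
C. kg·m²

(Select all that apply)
A, C

moment of inertia has SI base units: kg * m^2

Checking each option against kg * m^2:
  A. g·cm²: ✓ matches
  B. kg·m: ✗ does not match
  C. kg·m²: ✓ matches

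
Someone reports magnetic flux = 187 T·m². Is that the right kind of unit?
Yes

magnetic flux has SI base units: kg * m^2 / (A * s^2)
T·m² reduces to the same SI base units, so it is a valid unit for magnetic flux.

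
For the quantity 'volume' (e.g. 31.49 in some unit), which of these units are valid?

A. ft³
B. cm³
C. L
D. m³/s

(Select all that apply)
A, B, C

volume has SI base units: m^3

Checking each option against m^3:
  A. ft³: ✓ matches
  B. cm³: ✓ matches
  C. L: ✓ matches
  D. m³/s: ✗ does not match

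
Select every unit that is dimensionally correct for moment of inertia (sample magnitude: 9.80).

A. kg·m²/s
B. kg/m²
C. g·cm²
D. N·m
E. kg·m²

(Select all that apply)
C, E

moment of inertia has SI base units: kg * m^2

Checking each option against kg * m^2:
  A. kg·m²/s: ✗ does not match
  B. kg/m²: ✗ does not match
  C. g·cm²: ✓ matches
  D. N·m: ✗ does not match
  E. kg·m²: ✓ matches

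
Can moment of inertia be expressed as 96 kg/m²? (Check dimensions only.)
No

moment of inertia has SI base units: kg * m^2
kg/m² does NOT reduce to kg * m^2; a valid unit for moment of inertia would be e.g. kg·m².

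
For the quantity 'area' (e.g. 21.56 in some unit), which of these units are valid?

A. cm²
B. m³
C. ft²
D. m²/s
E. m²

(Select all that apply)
A, C, E

area has SI base units: m^2

Checking each option against m^2:
  A. cm²: ✓ matches
  B. m³: ✗ does not match
  C. ft²: ✓ matches
  D. m²/s: ✗ does not match
  E. m²: ✓ matches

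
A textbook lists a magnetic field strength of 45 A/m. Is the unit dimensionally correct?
Yes

magnetic field strength has SI base units: A / m
A/m reduces to the same SI base units, so it is a valid unit for magnetic field strength.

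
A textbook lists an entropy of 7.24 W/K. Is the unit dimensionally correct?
No

entropy has SI base units: kg * m^2 / (s^2 * K)
W/K does NOT reduce to kg * m^2 / (s^2 * K); a valid unit for entropy would be e.g. J/K.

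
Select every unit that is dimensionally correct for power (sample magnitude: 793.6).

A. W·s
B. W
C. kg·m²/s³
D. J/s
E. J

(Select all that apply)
B, C, D

power has SI base units: kg * m^2 / s^3

Checking each option against kg * m^2 / s^3:
  A. W·s: ✗ does not match
  B. W: ✓ matches
  C. kg·m²/s³: ✓ matches
  D. J/s: ✓ matches
  E. J: ✗ does not match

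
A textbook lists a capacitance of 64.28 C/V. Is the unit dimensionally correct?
Yes

capacitance has SI base units: A^2 * s^4 / (kg * m^2)
C/V reduces to the same SI base units, so it is a valid unit for capacitance.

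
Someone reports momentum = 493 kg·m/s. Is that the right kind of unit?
Yes

momentum has SI base units: kg * m / s
kg·m/s reduces to the same SI base units, so it is a valid unit for momentum.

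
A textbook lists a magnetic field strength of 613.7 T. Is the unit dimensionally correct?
No

magnetic field strength has SI base units: A / m
T does NOT reduce to A / m; a valid unit for magnetic field strength would be e.g. A/m.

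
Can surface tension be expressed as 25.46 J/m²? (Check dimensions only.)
Yes

surface tension has SI base units: kg / s^2
J/m² reduces to the same SI base units, so it is a valid unit for surface tension.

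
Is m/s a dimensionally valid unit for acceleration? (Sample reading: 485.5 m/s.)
No

acceleration has SI base units: m / s^2
m/s does NOT reduce to m / s^2; a valid unit for acceleration would be e.g. m/s².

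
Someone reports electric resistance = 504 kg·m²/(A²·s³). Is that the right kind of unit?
Yes

electric resistance has SI base units: kg * m^2 / (A^2 * s^3)
kg·m²/(A²·s³) reduces to the same SI base units, so it is a valid unit for electric resistance.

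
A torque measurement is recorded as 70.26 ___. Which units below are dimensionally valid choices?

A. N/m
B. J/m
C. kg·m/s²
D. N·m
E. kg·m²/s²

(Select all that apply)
D, E

torque has SI base units: kg * m^2 / s^2

Checking each option against kg * m^2 / s^2:
  A. N/m: ✗ does not match
  B. J/m: ✗ does not match
  C. kg·m/s²: ✗ does not match
  D. N·m: ✓ matches
  E. kg·m²/s²: ✓ matches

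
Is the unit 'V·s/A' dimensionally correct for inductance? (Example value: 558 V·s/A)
Yes

inductance has SI base units: kg * m^2 / (A^2 * s^2)
V·s/A reduces to the same SI base units, so it is a valid unit for inductance.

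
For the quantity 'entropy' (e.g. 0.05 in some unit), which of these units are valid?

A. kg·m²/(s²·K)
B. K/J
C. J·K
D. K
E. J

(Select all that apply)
A

entropy has SI base units: kg * m^2 / (s^2 * K)

Checking each option against kg * m^2 / (s^2 * K):
  A. kg·m²/(s²·K): ✓ matches
  B. K/J: ✗ does not match
  C. J·K: ✗ does not match
  D. K: ✗ does not match
  E. J: ✗ does not match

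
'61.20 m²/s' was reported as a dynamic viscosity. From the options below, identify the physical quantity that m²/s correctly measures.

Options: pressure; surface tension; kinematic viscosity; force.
kinematic viscosity

dynamic viscosity should have units dimensionally equivalent to kg / (m * s) (e.g. Pa·s).
The given unit 'm²/s' reduces to m^2 / s. Of the listed options, that is the dimensionality of kinematic viscosity.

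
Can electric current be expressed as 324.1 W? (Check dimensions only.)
No

electric current has SI base units: A
W does NOT reduce to A; a valid unit for electric current would be e.g. A.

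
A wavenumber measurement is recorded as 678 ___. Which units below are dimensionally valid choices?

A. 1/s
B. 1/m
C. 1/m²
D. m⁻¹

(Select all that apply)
B, D

wavenumber has SI base units: 1 / m

Checking each option against 1 / m:
  A. 1/s: ✗ does not match
  B. 1/m: ✓ matches
  C. 1/m²: ✗ does not match
  D. m⁻¹: ✓ matches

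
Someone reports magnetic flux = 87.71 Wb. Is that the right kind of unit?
Yes

magnetic flux has SI base units: kg * m^2 / (A * s^2)
Wb reduces to the same SI base units, so it is a valid unit for magnetic flux.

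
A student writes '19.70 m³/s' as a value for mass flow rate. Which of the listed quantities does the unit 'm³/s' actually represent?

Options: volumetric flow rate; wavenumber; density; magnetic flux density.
volumetric flow rate

mass flow rate should have units dimensionally equivalent to kg / s (e.g. kg/s).
The given unit 'm³/s' reduces to m^3 / s. Of the listed options, that is the dimensionality of volumetric flow rate.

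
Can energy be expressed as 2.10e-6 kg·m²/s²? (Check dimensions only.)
Yes

energy has SI base units: kg * m^2 / s^2
kg·m²/s² reduces to the same SI base units, so it is a valid unit for energy.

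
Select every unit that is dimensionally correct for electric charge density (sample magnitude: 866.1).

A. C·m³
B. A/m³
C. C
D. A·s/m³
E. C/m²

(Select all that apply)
D

electric charge density has SI base units: A * s / m^3

Checking each option against A * s / m^3:
  A. C·m³: ✗ does not match
  B. A/m³: ✗ does not match
  C. C: ✗ does not match
  D. A·s/m³: ✓ matches
  E. C/m²: ✗ does not match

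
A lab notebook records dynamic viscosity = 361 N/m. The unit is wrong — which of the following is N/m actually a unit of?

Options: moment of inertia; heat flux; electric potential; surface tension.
surface tension

dynamic viscosity should have units dimensionally equivalent to kg / (m * s) (e.g. Pa·s).
The given unit 'N/m' reduces to kg / s^2. Of the listed options, that is the dimensionality of surface tension.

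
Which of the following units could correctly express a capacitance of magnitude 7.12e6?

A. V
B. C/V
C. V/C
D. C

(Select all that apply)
B

capacitance has SI base units: A^2 * s^4 / (kg * m^2)

Checking each option against A^2 * s^4 / (kg * m^2):
  A. V: ✗ does not match
  B. C/V: ✓ matches
  C. V/C: ✗ does not match
  D. C: ✗ does not match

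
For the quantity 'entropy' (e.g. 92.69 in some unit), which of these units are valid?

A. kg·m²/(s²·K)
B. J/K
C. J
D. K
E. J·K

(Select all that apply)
A, B

entropy has SI base units: kg * m^2 / (s^2 * K)

Checking each option against kg * m^2 / (s^2 * K):
  A. kg·m²/(s²·K): ✓ matches
  B. J/K: ✓ matches
  C. J: ✗ does not match
  D. K: ✗ does not match
  E. J·K: ✗ does not match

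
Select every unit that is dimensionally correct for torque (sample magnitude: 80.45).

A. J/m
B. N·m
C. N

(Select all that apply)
B

torque has SI base units: kg * m^2 / s^2

Checking each option against kg * m^2 / s^2:
  A. J/m: ✗ does not match
  B. N·m: ✓ matches
  C. N: ✗ does not match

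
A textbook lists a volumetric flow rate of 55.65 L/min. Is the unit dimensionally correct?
Yes

volumetric flow rate has SI base units: m^3 / s
L/min reduces to the same SI base units, so it is a valid unit for volumetric flow rate.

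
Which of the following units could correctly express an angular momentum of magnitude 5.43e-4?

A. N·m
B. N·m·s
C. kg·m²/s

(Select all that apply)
B, C

angular momentum has SI base units: kg * m^2 / s

Checking each option against kg * m^2 / s:
  A. N·m: ✗ does not match
  B. N·m·s: ✓ matches
  C. kg·m²/s: ✓ matches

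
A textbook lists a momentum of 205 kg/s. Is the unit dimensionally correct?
No

momentum has SI base units: kg * m / s
kg/s does NOT reduce to kg * m / s; a valid unit for momentum would be e.g. kg·m/s.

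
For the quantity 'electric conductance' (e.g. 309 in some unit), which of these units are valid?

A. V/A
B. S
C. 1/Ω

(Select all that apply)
B, C

electric conductance has SI base units: A^2 * s^3 / (kg * m^2)

Checking each option against A^2 * s^3 / (kg * m^2):
  A. V/A: ✗ does not match
  B. S: ✓ matches
  C. 1/Ω: ✓ matches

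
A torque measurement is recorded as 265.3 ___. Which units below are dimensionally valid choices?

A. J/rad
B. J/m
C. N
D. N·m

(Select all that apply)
A, D

torque has SI base units: kg * m^2 / s^2

Checking each option against kg * m^2 / s^2:
  A. J/rad: ✓ matches
  B. J/m: ✗ does not match
  C. N: ✗ does not match
  D. N·m: ✓ matches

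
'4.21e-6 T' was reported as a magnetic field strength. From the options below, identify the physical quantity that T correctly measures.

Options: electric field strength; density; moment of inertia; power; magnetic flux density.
magnetic flux density

magnetic field strength should have units dimensionally equivalent to A / m (e.g. A/m).
The given unit 'T' reduces to kg / (A * s^2). Of the listed options, that is the dimensionality of magnetic flux density.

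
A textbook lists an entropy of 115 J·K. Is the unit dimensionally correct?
No

entropy has SI base units: kg * m^2 / (s^2 * K)
J·K does NOT reduce to kg * m^2 / (s^2 * K); a valid unit for entropy would be e.g. J/K.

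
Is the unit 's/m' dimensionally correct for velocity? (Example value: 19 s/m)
No

velocity has SI base units: m / s
s/m does NOT reduce to m / s; a valid unit for velocity would be e.g. m/s.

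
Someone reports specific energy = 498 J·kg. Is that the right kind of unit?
No

specific energy has SI base units: m^2 / s^2
J·kg does NOT reduce to m^2 / s^2; a valid unit for specific energy would be e.g. J/kg.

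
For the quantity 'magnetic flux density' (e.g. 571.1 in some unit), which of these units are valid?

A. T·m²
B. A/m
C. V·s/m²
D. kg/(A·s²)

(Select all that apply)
C, D

magnetic flux density has SI base units: kg / (A * s^2)

Checking each option against kg / (A * s^2):
  A. T·m²: ✗ does not match
  B. A/m: ✗ does not match
  C. V·s/m²: ✓ matches
  D. kg/(A·s²): ✓ matches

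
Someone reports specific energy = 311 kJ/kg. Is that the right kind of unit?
Yes

specific energy has SI base units: m^2 / s^2
kJ/kg reduces to the same SI base units, so it is a valid unit for specific energy.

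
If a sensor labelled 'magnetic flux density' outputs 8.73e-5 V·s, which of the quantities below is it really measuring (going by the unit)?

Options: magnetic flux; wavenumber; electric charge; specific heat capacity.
magnetic flux

magnetic flux density should have units dimensionally equivalent to kg / (A * s^2) (e.g. T).
The given unit 'V·s' reduces to kg * m^2 / (A * s^2). Of the listed options, that is the dimensionality of magnetic flux.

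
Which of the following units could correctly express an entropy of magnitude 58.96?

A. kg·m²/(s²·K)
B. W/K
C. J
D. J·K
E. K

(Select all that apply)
A

entropy has SI base units: kg * m^2 / (s^2 * K)

Checking each option against kg * m^2 / (s^2 * K):
  A. kg·m²/(s²·K): ✓ matches
  B. W/K: ✗ does not match
  C. J: ✗ does not match
  D. J·K: ✗ does not match
  E. K: ✗ does not match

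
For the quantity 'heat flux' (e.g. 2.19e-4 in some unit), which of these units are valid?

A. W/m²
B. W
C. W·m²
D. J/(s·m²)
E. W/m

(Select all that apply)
A, D

heat flux has SI base units: kg / s^3

Checking each option against kg / s^3:
  A. W/m²: ✓ matches
  B. W: ✗ does not match
  C. W·m²: ✗ does not match
  D. J/(s·m²): ✓ matches
  E. W/m: ✗ does not match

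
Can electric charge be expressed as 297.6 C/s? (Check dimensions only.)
No

electric charge has SI base units: A * s
C/s does NOT reduce to A * s; a valid unit for electric charge would be e.g. C.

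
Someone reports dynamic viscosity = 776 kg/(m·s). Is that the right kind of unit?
Yes

dynamic viscosity has SI base units: kg / (m * s)
kg/(m·s) reduces to the same SI base units, so it is a valid unit for dynamic viscosity.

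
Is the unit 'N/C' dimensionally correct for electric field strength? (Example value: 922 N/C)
Yes

electric field strength has SI base units: kg * m / (A * s^3)
N/C reduces to the same SI base units, so it is a valid unit for electric field strength.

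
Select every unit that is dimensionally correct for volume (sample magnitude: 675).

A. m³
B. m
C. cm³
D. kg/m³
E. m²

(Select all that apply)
A, C

volume has SI base units: m^3

Checking each option against m^3:
  A. m³: ✓ matches
  B. m: ✗ does not match
  C. cm³: ✓ matches
  D. kg/m³: ✗ does not match
  E. m²: ✗ does not match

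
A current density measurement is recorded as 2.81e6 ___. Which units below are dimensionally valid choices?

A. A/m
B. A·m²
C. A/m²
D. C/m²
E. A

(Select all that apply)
C

current density has SI base units: A / m^2

Checking each option against A / m^2:
  A. A/m: ✗ does not match
  B. A·m²: ✗ does not match
  C. A/m²: ✓ matches
  D. C/m²: ✗ does not match
  E. A: ✗ does not match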